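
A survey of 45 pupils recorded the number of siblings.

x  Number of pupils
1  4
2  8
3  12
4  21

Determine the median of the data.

Cumulative frequencies: 4, 12, 24, 45
n = 45, so the median is the value in position (n+1)/2 = 23.
Position 23 falls at value 3.

3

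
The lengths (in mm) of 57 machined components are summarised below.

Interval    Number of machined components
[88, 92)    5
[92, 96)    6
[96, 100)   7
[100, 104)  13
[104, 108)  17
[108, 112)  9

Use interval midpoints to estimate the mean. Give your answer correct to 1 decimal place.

102.1

Midpoints: 90, 94, 98, 102, 106, 110
Σfm = 5×90 + 6×94 + 7×98 + 13×102 + 17×106 + 9×110 = 5818
n = Σf = 57
Mean = 5818 / 57 = 102.0702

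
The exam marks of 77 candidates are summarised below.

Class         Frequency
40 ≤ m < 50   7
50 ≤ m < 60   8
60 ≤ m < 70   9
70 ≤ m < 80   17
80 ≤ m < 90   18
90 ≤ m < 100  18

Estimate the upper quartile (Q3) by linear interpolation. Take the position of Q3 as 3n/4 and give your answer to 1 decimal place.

Cumulative frequencies: 7, 15, 24, 41, 59, 77
n = 77; position = 3n/4 = 57.75.
This falls in the class 80 ≤ m < 90: L = 80, F = 41, f = 18, h = 10.
Upper quartile ≈ 80 + ((57.75 − 41) / 18) × 10 = 89.3056

89.3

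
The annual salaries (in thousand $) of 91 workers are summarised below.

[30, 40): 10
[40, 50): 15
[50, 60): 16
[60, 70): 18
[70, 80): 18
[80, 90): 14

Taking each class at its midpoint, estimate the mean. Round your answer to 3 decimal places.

Midpoints: 35, 45, 55, 65, 75, 85
Σfm = 10×35 + 15×45 + 16×55 + 18×65 + 18×75 + 14×85 = 5615
n = Σf = 91
Mean = 5615 / 91 = 61.7033

61.703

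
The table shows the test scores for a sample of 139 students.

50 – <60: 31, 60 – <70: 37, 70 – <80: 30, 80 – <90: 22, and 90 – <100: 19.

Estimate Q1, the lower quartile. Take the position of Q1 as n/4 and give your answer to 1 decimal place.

61.0

Cumulative frequencies: 31, 68, 98, 120, 139
n = 139; position = n/4 = 34.75.
This falls in the class 60 – <70: L = 60, F = 31, f = 37, h = 10.
Lower quartile ≈ 60 + ((34.75 − 31) / 37) × 10 = 61.0135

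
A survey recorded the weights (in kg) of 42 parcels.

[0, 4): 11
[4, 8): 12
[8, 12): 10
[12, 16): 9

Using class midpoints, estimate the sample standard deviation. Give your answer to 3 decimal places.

4.423

Midpoints: 2, 6, 10, 14
n = 42, Σfm = 320, mean = 7.6190
Σfm² = 3240
Σf(m − x̄)² = Σfm² − (Σfm)²/n = 3240 − 320²/42 = 801.9048
Sample variance = 801.9048 / 41 = 19.5587
Standard deviation = √19.5587 = 4.4225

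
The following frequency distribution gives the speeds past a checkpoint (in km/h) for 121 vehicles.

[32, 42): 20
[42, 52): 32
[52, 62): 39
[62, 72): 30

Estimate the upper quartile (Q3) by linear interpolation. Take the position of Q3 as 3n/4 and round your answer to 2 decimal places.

61.94

Cumulative frequencies: 20, 52, 91, 121
n = 121; position = 3n/4 = 90.75.
This falls in the class [52, 62): L = 52, F = 52, f = 39, h = 10.
Upper quartile ≈ 52 + ((90.75 − 52) / 39) × 10 = 61.9359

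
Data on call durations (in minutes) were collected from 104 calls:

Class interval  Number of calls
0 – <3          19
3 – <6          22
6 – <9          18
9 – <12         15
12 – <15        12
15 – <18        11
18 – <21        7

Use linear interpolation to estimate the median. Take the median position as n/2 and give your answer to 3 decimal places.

7.833

Cumulative frequencies: 19, 41, 59, 74, 86, 97, 104
n = 104; position = n/2 = 52.
This falls in the class 6 – <9: L = 6, F = 41, f = 18, h = 3.
Median ≈ 6 + ((52 − 41) / 18) × 3 = 7.8333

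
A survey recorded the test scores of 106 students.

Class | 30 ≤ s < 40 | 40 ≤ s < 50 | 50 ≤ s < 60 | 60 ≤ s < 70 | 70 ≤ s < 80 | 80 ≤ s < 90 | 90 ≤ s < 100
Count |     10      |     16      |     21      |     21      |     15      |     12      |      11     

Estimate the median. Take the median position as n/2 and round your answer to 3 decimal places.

Cumulative frequencies: 10, 26, 47, 68, 83, 95, 106
n = 106; position = n/2 = 53.
This falls in the class 60 ≤ s < 70: L = 60, F = 47, f = 21, h = 10.
Median ≈ 60 + ((53 − 47) / 21) × 10 = 62.8571

62.857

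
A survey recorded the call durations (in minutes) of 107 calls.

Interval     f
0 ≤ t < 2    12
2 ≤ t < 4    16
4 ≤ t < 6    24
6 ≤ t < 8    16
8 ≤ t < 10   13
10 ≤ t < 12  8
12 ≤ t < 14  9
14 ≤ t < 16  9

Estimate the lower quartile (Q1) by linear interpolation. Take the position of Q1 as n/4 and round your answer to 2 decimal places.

3.84

Cumulative frequencies: 12, 28, 52, 68, 81, 89, 98, 107
n = 107; position = n/4 = 26.75.
This falls in the class 2 ≤ t < 4: L = 2, F = 12, f = 16, h = 2.
Lower quartile ≈ 2 + ((26.75 − 12) / 16) × 2 = 3.8438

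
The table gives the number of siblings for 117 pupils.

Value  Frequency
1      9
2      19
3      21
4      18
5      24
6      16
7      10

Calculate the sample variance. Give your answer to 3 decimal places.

Values: 1, 2, 3, 4, 5, 6, 7
n = 117, Σfx = 468, mean = 4.0000
Σfx² = 2228
Σf(x − x̄)² = Σfx² − (Σfx)²/n = 2228 − 468²/117 = 356.0000
Sample variance = 356.0000 / 116 = 3.0690

3.069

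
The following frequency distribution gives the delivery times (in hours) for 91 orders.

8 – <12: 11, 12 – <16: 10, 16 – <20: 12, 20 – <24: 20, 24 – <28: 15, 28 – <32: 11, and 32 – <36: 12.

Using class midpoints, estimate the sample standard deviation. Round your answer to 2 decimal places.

Midpoints: 10, 14, 18, 22, 26, 30, 34
n = 91, Σfm = 2034, mean = 22.3516
Σfm² = 50540
Σf(m − x̄)² = Σfm² − (Σfm)²/n = 50540 − 2034²/91 = 5076.7473
Sample variance = 5076.7473 / 90 = 56.4083
Standard deviation = √56.4083 = 7.5105

7.51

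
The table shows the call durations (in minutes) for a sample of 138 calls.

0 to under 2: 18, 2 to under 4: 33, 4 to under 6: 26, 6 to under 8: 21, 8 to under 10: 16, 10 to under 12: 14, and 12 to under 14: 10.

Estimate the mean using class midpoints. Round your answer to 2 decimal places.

5.96

Midpoints: 1, 3, 5, 7, 9, 11, 13
Σfm = 18×1 + 33×3 + 26×5 + 21×7 + 16×9 + 14×11 + 10×13 = 822
n = Σf = 138
Mean = 822 / 138 = 5.9565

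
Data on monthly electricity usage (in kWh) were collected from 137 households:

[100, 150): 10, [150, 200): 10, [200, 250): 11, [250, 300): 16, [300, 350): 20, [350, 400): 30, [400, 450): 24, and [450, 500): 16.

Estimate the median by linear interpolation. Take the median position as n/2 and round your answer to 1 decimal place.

352.5

Cumulative frequencies: 10, 20, 31, 47, 67, 97, 121, 137
n = 137; position = n/2 = 68.5.
This falls in the class [350, 400): L = 350, F = 67, f = 30, h = 50.
Median ≈ 350 + ((68.5 − 67) / 30) × 50 = 352.5000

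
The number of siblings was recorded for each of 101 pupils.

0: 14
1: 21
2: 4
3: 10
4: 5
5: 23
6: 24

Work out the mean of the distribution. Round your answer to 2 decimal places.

3.35

Values: 0, 1, 2, 3, 4, 5, 6
Σfx = 14×0 + 21×1 + 4×2 + 10×3 + 5×4 + 23×5 + 24×6 = 338
n = Σf = 101
Mean = 338 / 101 = 3.3465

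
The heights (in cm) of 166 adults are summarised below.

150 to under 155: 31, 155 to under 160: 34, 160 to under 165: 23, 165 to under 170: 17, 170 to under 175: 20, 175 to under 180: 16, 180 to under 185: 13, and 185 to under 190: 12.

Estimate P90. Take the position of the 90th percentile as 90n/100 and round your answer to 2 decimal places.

Cumulative frequencies: 31, 65, 88, 105, 125, 141, 154, 166
n = 166; position = 90n/100 = 149.4.
This falls in the class 180 to under 185: L = 180, F = 141, f = 13, h = 5.
90th percentile ≈ 180 + ((149.4 − 141) / 13) × 5 = 183.2308

183.23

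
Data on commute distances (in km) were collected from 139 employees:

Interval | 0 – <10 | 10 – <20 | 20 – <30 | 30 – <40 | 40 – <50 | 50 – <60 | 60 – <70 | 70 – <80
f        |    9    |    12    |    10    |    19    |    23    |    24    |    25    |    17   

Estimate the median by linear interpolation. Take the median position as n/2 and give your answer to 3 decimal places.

48.478

Cumulative frequencies: 9, 21, 31, 50, 73, 97, 122, 139
n = 139; position = n/2 = 69.5.
This falls in the class 40 – <50: L = 40, F = 50, f = 23, h = 10.
Median ≈ 40 + ((69.5 − 50) / 23) × 10 = 48.4783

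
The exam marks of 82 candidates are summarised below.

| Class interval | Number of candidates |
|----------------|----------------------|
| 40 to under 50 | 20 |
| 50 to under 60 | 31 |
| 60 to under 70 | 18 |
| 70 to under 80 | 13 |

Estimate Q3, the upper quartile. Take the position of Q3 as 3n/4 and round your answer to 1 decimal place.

Cumulative frequencies: 20, 51, 69, 82
n = 82; position = 3n/4 = 61.5.
This falls in the class 60 to under 70: L = 60, F = 51, f = 18, h = 10.
Upper quartile ≈ 60 + ((61.5 − 51) / 18) × 10 = 65.8333

65.8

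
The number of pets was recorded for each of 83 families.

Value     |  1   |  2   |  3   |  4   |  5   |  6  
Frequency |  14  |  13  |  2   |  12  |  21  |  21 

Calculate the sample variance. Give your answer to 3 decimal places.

3.468

Values: 1, 2, 3, 4, 5, 6
n = 83, Σfx = 325, mean = 3.9157
Σfx² = 1557
Σf(x − x̄)² = Σfx² − (Σfx)²/n = 1557 − 325²/83 = 284.4096
Sample variance = 284.4096 / 82 = 3.4684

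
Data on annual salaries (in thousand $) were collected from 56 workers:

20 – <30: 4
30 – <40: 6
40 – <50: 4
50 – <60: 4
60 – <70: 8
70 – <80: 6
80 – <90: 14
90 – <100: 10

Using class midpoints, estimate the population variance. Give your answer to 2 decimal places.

507.53

Midpoints: 25, 35, 45, 55, 65, 75, 85, 95
n = 56, Σfm = 3820, mean = 68.2143
Σfm² = 289000
Σf(m − x̄)² = Σfm² − (Σfm)²/n = 289000 − 3820²/56 = 28421.4286
Population variance = 28421.4286 / 56 = 507.5255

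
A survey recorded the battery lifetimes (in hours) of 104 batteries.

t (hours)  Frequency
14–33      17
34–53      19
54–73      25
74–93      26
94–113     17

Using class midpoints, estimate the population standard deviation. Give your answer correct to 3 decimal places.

26.350

Midpoints: 23.5, 43.5, 63.5, 83.5, 103.5
n = 104, Σfm = 6744, mean = 64.8462
Σfm² = 509534
Σf(m − x̄)² = Σfm² − (Σfm)²/n = 509534 − 6744²/104 = 72211.5385
Population variance = 72211.5385 / 104 = 694.3417
Standard deviation = √694.3417 = 26.3504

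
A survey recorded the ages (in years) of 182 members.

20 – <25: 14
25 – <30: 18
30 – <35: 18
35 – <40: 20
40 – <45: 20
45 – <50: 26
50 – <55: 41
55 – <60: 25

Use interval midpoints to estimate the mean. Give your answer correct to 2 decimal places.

42.97

Midpoints: 22.5, 27.5, 32.5, 37.5, 42.5, 47.5, 52.5, 57.5
Σfm = 14×22.5 + 18×27.5 + 18×32.5 + 20×37.5 + 20×42.5 + 26×47.5 + 41×52.5 + 25×57.5 = 7820
n = Σf = 182
Mean = 7820 / 182 = 42.9670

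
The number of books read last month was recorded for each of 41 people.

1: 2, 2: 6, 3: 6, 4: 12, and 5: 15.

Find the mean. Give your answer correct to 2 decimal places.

3.78

Values: 1, 2, 3, 4, 5
Σfx = 2×1 + 6×2 + 6×3 + 12×4 + 15×5 = 155
n = Σf = 41
Mean = 155 / 41 = 3.7805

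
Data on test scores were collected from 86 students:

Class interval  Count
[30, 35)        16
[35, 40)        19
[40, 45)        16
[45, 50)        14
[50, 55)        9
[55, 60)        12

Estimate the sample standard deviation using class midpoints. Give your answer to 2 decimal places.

8.36

Midpoints: 32.5, 37.5, 42.5, 47.5, 52.5, 57.5
n = 86, Σfm = 3740, mean = 43.4884
Σfm² = 168587.5
Σf(m − x̄)² = Σfm² − (Σfm)²/n = 168587.5 − 3740²/86 = 5940.9884
Sample variance = 5940.9884 / 85 = 69.8940
Standard deviation = √69.8940 = 8.3603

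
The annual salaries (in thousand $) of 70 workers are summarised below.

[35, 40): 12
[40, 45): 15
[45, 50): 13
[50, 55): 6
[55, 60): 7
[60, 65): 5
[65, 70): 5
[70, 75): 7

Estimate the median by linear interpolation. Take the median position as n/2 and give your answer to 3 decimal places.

Cumulative frequencies: 12, 27, 40, 46, 53, 58, 63, 70
n = 70; position = n/2 = 35.
This falls in the class [45, 50): L = 45, F = 27, f = 13, h = 5.
Median ≈ 45 + ((35 − 27) / 13) × 5 = 48.0769

48.077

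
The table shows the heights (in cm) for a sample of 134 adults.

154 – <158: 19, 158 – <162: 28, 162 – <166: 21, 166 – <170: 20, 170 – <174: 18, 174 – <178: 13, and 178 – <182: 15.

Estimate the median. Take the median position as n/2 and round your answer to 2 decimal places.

Cumulative frequencies: 19, 47, 68, 88, 106, 119, 134
n = 134; position = n/2 = 67.
This falls in the class 162 – <166: L = 162, F = 47, f = 21, h = 4.
Median ≈ 162 + ((67 − 47) / 21) × 4 = 165.8095

165.81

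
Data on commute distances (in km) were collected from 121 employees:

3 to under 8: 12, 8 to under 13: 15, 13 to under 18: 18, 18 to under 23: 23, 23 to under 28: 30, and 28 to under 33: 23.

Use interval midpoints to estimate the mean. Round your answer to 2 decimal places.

Midpoints: 5.5, 10.5, 15.5, 20.5, 25.5, 30.5
Σfm = 12×5.5 + 15×10.5 + 18×15.5 + 23×20.5 + 30×25.5 + 23×30.5 = 2440.5
n = Σf = 121
Mean = 2440.5 / 121 = 20.1694

20.17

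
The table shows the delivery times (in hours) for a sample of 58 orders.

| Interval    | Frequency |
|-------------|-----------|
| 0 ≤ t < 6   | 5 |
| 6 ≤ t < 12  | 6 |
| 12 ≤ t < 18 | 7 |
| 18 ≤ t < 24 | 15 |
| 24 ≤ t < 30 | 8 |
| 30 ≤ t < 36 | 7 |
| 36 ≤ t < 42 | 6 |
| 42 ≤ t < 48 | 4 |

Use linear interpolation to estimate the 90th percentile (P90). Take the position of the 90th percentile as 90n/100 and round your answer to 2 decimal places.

40.20

Cumulative frequencies: 5, 11, 18, 33, 41, 48, 54, 58
n = 58; position = 90n/100 = 52.2.
This falls in the class 36 ≤ t < 42: L = 36, F = 48, f = 6, h = 6.
90th percentile ≈ 36 + ((52.2 − 48) / 6) × 6 = 40.2000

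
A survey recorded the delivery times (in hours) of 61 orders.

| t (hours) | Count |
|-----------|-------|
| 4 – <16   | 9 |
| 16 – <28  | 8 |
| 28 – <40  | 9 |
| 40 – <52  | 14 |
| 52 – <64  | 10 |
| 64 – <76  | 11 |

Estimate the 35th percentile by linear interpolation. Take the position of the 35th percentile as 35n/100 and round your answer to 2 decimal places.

33.80

Cumulative frequencies: 9, 17, 26, 40, 50, 61
n = 61; position = 35n/100 = 21.35.
This falls in the class 28 – <40: L = 28, F = 17, f = 9, h = 12.
35th percentile ≈ 28 + ((21.35 − 17) / 9) × 12 = 33.8000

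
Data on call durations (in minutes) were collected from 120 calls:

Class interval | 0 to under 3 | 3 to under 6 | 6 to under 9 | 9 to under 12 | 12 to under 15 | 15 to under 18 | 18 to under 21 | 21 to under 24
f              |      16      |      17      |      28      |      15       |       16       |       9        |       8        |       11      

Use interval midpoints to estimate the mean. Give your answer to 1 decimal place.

10.3

Midpoints: 1.5, 4.5, 7.5, 10.5, 13.5, 16.5, 19.5, 22.5
Σfm = 16×1.5 + 17×4.5 + 28×7.5 + 15×10.5 + 16×13.5 + 9×16.5 + 8×19.5 + 11×22.5 = 1236
n = Σf = 120
Mean = 1236 / 120 = 10.3000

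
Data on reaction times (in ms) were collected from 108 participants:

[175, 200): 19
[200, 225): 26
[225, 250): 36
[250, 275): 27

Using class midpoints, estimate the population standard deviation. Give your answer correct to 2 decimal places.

Midpoints: 187.5, 212.5, 237.5, 262.5
n = 108, Σfm = 24725, mean = 228.9352
Σfm² = 5733125
Σf(m − x̄)² = Σfm² − (Σfm)²/n = 5733125 − 24725²/108 = 72702.5463
Population variance = 72702.5463 / 108 = 673.1717
Standard deviation = √673.1717 = 25.9456

25.95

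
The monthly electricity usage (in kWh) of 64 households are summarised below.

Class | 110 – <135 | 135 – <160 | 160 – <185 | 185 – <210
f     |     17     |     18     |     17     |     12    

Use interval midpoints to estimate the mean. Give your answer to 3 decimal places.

156.875

Midpoints: 122.5, 147.5, 172.5, 197.5
Σfm = 17×122.5 + 18×147.5 + 17×172.5 + 12×197.5 = 10040
n = Σf = 64
Mean = 10040 / 64 = 156.8750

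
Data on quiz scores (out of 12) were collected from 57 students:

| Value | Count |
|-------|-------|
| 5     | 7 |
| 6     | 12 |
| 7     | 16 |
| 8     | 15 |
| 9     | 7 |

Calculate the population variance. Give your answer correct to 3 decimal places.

1.453

Values: 5, 6, 7, 8, 9
n = 57, Σfx = 402, mean = 7.0526
Σfx² = 2918
Σf(x − x̄)² = Σfx² − (Σfx)²/n = 2918 − 402²/57 = 82.8421
Population variance = 82.8421 / 57 = 1.4534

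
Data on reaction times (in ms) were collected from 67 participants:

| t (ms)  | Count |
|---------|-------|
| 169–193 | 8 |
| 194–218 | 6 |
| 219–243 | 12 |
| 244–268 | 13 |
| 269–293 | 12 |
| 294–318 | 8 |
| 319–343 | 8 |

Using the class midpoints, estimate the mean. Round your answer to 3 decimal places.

Midpoints: 181, 206, 231, 256, 281, 306, 331
Σfm = 8×181 + 6×206 + 12×231 + 13×256 + 12×281 + 8×306 + 8×331 = 17252
n = Σf = 67
Mean = 17252 / 67 = 257.4925

257.493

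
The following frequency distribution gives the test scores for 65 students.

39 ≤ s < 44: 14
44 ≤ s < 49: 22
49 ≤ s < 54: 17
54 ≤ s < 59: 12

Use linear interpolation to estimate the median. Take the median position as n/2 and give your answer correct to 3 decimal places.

48.205

Cumulative frequencies: 14, 36, 53, 65
n = 65; position = n/2 = 32.5.
This falls in the class 44 ≤ s < 49: L = 44, F = 14, f = 22, h = 5.
Median ≈ 44 + ((32.5 − 14) / 22) × 5 = 48.2045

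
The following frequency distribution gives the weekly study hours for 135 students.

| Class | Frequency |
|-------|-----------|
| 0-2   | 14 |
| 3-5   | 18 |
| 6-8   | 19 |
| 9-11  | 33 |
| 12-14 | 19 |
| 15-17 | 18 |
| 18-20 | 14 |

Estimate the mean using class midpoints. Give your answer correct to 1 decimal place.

10.0

Midpoints: 1, 4, 7, 10, 13, 16, 19
Σfm = 14×1 + 18×4 + 19×7 + 33×10 + 19×13 + 18×16 + 14×19 = 1350
n = Σf = 135
Mean = 1350 / 135 = 10.0000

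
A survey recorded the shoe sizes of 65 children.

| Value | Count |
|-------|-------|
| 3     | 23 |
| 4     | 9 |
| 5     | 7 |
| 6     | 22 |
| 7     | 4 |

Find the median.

5

Cumulative frequencies: 23, 32, 39, 61, 65
n = 65, so the median is the value in position (n+1)/2 = 33.
Position 33 falls at value 5.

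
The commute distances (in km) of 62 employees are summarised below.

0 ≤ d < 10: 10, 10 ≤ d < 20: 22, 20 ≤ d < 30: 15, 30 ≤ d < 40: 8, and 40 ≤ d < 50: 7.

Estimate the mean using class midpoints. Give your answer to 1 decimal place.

21.8

Midpoints: 5, 15, 25, 35, 45
Σfm = 10×5 + 22×15 + 15×25 + 8×35 + 7×45 = 1350
n = Σf = 62
Mean = 1350 / 62 = 21.7742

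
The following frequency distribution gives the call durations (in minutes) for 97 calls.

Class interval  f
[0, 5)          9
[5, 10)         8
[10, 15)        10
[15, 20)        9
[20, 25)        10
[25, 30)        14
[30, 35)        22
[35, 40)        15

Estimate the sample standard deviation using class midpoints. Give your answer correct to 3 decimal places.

Midpoints: 2.5, 7.5, 12.5, 17.5, 22.5, 27.5, 32.5, 37.5
n = 97, Σfm = 2252.5, mean = 23.2216
Σfm² = 64806.25
Σf(m − x̄)² = Σfm² − (Σfm)²/n = 64806.25 − 2252.5²/97 = 12499.4845
Sample variance = 12499.4845 / 96 = 130.2030
Standard deviation = √130.2030 = 11.4107

11.411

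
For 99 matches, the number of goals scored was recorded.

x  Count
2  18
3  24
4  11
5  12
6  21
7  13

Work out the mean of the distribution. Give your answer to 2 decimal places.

Values: 2, 3, 4, 5, 6, 7
Σfx = 18×2 + 24×3 + 11×4 + 12×5 + 21×6 + 13×7 = 429
n = Σf = 99
Mean = 429 / 99 = 4.3333

4.33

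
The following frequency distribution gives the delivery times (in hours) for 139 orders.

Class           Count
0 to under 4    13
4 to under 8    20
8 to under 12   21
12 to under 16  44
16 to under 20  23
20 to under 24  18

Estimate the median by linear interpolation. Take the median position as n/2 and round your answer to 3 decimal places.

13.409

Cumulative frequencies: 13, 33, 54, 98, 121, 139
n = 139; position = n/2 = 69.5.
This falls in the class 12 to under 16: L = 12, F = 54, f = 44, h = 4.
Median ≈ 12 + ((69.5 − 54) / 44) × 4 = 13.4091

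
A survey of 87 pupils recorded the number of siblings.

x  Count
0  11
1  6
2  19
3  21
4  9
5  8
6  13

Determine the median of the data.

3

Cumulative frequencies: 11, 17, 36, 57, 66, 74, 87
n = 87, so the median is the value in position (n+1)/2 = 44.
Position 44 falls at value 3.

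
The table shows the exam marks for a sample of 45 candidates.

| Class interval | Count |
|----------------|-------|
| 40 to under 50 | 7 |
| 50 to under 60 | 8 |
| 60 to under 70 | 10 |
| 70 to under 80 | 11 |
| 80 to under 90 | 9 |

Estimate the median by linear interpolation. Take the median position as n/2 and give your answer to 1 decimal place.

Cumulative frequencies: 7, 15, 25, 36, 45
n = 45; position = n/2 = 22.5.
This falls in the class 60 to under 70: L = 60, F = 15, f = 10, h = 10.
Median ≈ 60 + ((22.5 − 15) / 10) × 10 = 67.5000

67.5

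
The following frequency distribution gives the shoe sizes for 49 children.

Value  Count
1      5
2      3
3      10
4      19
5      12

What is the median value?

Cumulative frequencies: 5, 8, 18, 37, 49
n = 49, so the median is the value in position (n+1)/2 = 25.
Position 25 falls at value 4.

4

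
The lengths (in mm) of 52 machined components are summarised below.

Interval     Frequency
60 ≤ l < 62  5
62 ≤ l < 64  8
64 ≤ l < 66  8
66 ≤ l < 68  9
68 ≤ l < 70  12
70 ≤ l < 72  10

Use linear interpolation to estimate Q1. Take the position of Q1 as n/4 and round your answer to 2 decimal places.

Cumulative frequencies: 5, 13, 21, 30, 42, 52
n = 52; position = n/4 = 13.
This falls in the class 62 ≤ l < 64: L = 62, F = 5, f = 8, h = 2.
Lower quartile ≈ 62 + ((13 − 5) / 8) × 2 = 64.0000

64.00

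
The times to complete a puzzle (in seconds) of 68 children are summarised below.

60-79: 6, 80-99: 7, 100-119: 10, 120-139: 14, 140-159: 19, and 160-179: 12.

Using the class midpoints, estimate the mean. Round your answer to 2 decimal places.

Midpoints: 69.5, 89.5, 109.5, 129.5, 149.5, 169.5
Σfm = 6×69.5 + 7×89.5 + 10×109.5 + 14×129.5 + 19×149.5 + 12×169.5 = 8826
n = Σf = 68
Mean = 8826 / 68 = 129.7941

129.79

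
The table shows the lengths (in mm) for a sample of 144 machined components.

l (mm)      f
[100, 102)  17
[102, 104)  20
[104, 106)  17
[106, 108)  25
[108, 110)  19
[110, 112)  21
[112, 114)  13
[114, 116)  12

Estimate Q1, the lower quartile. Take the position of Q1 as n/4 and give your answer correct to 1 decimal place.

Cumulative frequencies: 17, 37, 54, 79, 98, 119, 132, 144
n = 144; position = n/4 = 36.
This falls in the class [102, 104): L = 102, F = 17, f = 20, h = 2.
Lower quartile ≈ 102 + ((36 − 17) / 20) × 2 = 103.9000

103.9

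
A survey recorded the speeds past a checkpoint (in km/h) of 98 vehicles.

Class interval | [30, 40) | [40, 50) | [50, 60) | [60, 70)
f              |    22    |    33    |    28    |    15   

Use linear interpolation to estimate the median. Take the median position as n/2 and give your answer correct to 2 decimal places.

48.18

Cumulative frequencies: 22, 55, 83, 98
n = 98; position = n/2 = 49.
This falls in the class [40, 50): L = 40, F = 22, f = 33, h = 10.
Median ≈ 40 + ((49 − 22) / 33) × 10 = 48.1818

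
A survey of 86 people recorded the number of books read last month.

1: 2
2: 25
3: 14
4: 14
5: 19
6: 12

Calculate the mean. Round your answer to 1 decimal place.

3.7

Values: 1, 2, 3, 4, 5, 6
Σfx = 2×1 + 25×2 + 14×3 + 14×4 + 19×5 + 12×6 = 317
n = Σf = 86
Mean = 317 / 86 = 3.6860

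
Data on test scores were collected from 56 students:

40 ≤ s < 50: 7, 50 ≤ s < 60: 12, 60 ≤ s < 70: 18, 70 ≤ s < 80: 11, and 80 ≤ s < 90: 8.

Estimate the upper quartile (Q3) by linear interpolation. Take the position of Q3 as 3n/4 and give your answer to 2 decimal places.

74.55

Cumulative frequencies: 7, 19, 37, 48, 56
n = 56; position = 3n/4 = 42.
This falls in the class 70 ≤ s < 80: L = 70, F = 37, f = 11, h = 10.
Upper quartile ≈ 70 + ((42 − 37) / 11) × 10 = 74.5455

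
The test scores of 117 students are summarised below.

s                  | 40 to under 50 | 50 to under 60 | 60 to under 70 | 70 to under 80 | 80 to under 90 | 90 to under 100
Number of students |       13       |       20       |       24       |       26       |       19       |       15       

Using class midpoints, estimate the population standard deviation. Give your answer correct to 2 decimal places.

Midpoints: 45, 55, 65, 75, 85, 95
n = 117, Σfm = 8235, mean = 70.3846
Σfm² = 607125
Σf(m − x̄)² = Σfm² − (Σfm)²/n = 607125 − 8235²/117 = 27507.6923
Population variance = 27507.6923 / 117 = 235.1085
Standard deviation = √235.1085 = 15.3332

15.33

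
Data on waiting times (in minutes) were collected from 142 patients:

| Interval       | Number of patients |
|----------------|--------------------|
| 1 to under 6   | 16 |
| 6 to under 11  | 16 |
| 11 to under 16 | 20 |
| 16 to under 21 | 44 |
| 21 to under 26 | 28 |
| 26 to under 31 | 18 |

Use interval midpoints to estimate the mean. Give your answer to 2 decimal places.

Midpoints: 3.5, 8.5, 13.5, 18.5, 23.5, 28.5
Σfm = 16×3.5 + 16×8.5 + 20×13.5 + 44×18.5 + 28×23.5 + 18×28.5 = 2447
n = Σf = 142
Mean = 2447 / 142 = 17.2324

17.23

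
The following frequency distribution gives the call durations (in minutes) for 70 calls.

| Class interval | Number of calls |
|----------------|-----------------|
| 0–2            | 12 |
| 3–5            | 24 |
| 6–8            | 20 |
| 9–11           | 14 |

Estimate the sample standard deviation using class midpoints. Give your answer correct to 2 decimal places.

Midpoints: 1, 4, 7, 10
n = 70, Σfm = 388, mean = 5.5429
Σfm² = 2776
Σf(m − x̄)² = Σfm² − (Σfm)²/n = 2776 − 388²/70 = 625.3714
Sample variance = 625.3714 / 69 = 9.0634
Standard deviation = √9.0634 = 3.0105

3.01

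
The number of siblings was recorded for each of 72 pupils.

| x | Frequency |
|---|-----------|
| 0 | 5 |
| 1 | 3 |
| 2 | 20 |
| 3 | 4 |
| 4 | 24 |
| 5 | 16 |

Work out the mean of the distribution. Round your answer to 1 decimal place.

Values: 0, 1, 2, 3, 4, 5
Σfx = 5×0 + 3×1 + 20×2 + 4×3 + 24×4 + 16×5 = 231
n = Σf = 72
Mean = 231 / 72 = 3.2083

3.2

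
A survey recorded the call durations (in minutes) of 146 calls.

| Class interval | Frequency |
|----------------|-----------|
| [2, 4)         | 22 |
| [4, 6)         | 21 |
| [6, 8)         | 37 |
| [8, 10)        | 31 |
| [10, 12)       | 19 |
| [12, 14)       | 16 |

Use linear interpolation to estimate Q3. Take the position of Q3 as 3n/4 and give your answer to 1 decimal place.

9.9

Cumulative frequencies: 22, 43, 80, 111, 130, 146
n = 146; position = 3n/4 = 109.5.
This falls in the class [8, 10): L = 8, F = 80, f = 31, h = 2.
Upper quartile ≈ 8 + ((109.5 − 80) / 31) × 2 = 9.9032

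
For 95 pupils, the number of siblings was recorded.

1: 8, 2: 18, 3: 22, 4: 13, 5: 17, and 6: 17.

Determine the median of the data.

Cumulative frequencies: 8, 26, 48, 61, 78, 95
n = 95, so the median is the value in position (n+1)/2 = 48.
Position 48 falls at value 3.

3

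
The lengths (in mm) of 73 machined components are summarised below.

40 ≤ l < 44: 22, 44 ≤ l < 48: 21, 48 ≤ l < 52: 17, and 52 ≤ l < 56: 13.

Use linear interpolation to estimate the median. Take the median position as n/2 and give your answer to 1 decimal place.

46.8

Cumulative frequencies: 22, 43, 60, 73
n = 73; position = n/2 = 36.5.
This falls in the class 44 ≤ l < 48: L = 44, F = 22, f = 21, h = 4.
Median ≈ 44 + ((36.5 − 22) / 21) × 4 = 46.7619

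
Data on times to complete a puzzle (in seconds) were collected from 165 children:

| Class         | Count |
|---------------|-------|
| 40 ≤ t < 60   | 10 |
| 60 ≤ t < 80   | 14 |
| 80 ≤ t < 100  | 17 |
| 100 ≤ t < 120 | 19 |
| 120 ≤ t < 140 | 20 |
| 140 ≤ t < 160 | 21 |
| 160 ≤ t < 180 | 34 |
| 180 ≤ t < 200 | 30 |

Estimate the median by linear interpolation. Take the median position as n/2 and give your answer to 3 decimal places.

Cumulative frequencies: 10, 24, 41, 60, 80, 101, 135, 165
n = 165; position = n/2 = 82.5.
This falls in the class 140 ≤ t < 160: L = 140, F = 80, f = 21, h = 20.
Median ≈ 140 + ((82.5 − 80) / 21) × 20 = 142.3810

142.381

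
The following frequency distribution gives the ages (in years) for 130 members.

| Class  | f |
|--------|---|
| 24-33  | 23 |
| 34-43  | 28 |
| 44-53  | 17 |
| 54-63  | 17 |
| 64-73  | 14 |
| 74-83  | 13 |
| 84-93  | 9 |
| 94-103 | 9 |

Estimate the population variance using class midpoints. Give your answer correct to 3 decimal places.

Midpoints: 28.5, 38.5, 48.5, 58.5, 68.5, 78.5, 88.5, 98.5
n = 130, Σfm = 7215, mean = 55.5000
Σfm² = 461962.5
Σf(m − x̄)² = Σfm² − (Σfm)²/n = 461962.5 − 7215²/130 = 61530.0000
Population variance = 61530.0000 / 130 = 473.3077

473.308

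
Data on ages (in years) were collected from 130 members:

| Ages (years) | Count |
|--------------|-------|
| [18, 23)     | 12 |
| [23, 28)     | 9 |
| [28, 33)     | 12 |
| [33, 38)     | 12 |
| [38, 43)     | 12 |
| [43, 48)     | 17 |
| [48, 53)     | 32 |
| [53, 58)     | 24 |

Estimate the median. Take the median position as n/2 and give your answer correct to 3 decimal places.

45.353

Cumulative frequencies: 12, 21, 33, 45, 57, 74, 106, 130
n = 130; position = n/2 = 65.
This falls in the class [43, 48): L = 43, F = 57, f = 17, h = 5.
Median ≈ 43 + ((65 − 57) / 17) × 5 = 45.3529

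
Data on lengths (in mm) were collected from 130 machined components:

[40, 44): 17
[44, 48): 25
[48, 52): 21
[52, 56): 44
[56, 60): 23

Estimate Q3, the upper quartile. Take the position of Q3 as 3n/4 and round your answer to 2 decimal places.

55.14

Cumulative frequencies: 17, 42, 63, 107, 130
n = 130; position = 3n/4 = 97.5.
This falls in the class [52, 56): L = 52, F = 63, f = 44, h = 4.
Upper quartile ≈ 52 + ((97.5 − 63) / 44) × 4 = 55.1364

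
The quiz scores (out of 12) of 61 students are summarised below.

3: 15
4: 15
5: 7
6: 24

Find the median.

5

Cumulative frequencies: 15, 30, 37, 61
n = 61, so the median is the value in position (n+1)/2 = 31.
Position 31 falls at value 5.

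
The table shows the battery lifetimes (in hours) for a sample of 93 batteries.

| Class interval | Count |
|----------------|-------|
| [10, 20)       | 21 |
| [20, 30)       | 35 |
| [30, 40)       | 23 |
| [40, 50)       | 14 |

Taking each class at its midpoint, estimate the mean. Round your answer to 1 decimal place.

28.2

Midpoints: 15, 25, 35, 45
Σfm = 21×15 + 35×25 + 23×35 + 14×45 = 2625
n = Σf = 93
Mean = 2625 / 93 = 28.2258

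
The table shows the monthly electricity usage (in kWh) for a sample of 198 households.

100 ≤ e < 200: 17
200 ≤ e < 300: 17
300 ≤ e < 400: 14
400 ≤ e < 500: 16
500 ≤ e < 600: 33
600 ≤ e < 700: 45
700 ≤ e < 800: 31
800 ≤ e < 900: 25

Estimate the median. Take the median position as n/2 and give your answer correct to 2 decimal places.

604.44

Cumulative frequencies: 17, 34, 48, 64, 97, 142, 173, 198
n = 198; position = n/2 = 99.
This falls in the class 600 ≤ e < 700: L = 600, F = 97, f = 45, h = 100.
Median ≈ 600 + ((99 − 97) / 45) × 100 = 604.4444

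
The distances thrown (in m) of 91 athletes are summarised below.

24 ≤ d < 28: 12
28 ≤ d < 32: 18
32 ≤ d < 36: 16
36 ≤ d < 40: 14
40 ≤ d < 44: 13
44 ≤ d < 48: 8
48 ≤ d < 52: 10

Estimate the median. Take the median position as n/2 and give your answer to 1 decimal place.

35.9

Cumulative frequencies: 12, 30, 46, 60, 73, 81, 91
n = 91; position = n/2 = 45.5.
This falls in the class 32 ≤ d < 36: L = 32, F = 30, f = 16, h = 4.
Median ≈ 32 + ((45.5 − 30) / 16) × 4 = 35.8750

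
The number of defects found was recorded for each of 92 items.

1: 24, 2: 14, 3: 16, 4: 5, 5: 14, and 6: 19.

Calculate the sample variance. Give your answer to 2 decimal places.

3.66

Values: 1, 2, 3, 4, 5, 6
n = 92, Σfx = 304, mean = 3.3043
Σfx² = 1338
Σf(x − x̄)² = Σfx² − (Σfx)²/n = 1338 − 304²/92 = 333.4783
Sample variance = 333.4783 / 91 = 3.6646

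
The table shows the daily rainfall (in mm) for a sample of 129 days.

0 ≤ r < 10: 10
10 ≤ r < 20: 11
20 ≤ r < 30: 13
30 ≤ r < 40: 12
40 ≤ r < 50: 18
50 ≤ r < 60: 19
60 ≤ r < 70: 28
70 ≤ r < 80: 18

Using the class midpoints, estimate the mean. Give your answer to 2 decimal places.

46.40

Midpoints: 5, 15, 25, 35, 45, 55, 65, 75
Σfm = 10×5 + 11×15 + 13×25 + 12×35 + 18×45 + 19×55 + 28×65 + 18×75 = 5985
n = Σf = 129
Mean = 5985 / 129 = 46.3953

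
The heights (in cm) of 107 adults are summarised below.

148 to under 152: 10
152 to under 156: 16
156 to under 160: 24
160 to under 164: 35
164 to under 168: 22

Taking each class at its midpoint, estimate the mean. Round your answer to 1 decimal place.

Midpoints: 150, 154, 158, 162, 166
Σfm = 10×150 + 16×154 + 24×158 + 35×162 + 22×166 = 17078
n = Σf = 107
Mean = 17078 / 107 = 159.6075

159.6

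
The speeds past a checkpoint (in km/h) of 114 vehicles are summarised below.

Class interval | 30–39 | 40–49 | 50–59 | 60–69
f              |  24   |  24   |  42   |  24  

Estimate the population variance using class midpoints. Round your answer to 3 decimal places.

Midpoints: 34.5, 44.5, 54.5, 64.5
n = 114, Σfm = 5733, mean = 50.2895
Σfm² = 300688.5
Σf(m − x̄)² = Σfm² − (Σfm)²/n = 300688.5 − 5733²/114 = 12378.9474
Population variance = 12378.9474 / 114 = 108.5873

108.587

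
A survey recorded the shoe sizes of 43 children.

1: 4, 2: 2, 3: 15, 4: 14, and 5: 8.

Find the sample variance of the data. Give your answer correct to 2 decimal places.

Values: 1, 2, 3, 4, 5
n = 43, Σfx = 149, mean = 3.4651
Σfx² = 571
Σf(x − x̄)² = Σfx² − (Σfx)²/n = 571 − 149²/43 = 54.6977
Sample variance = 54.6977 / 42 = 1.3023

1.30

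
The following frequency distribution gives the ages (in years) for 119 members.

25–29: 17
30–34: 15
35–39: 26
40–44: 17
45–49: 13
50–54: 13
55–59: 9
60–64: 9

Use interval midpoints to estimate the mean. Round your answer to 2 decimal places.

41.79

Midpoints: 27, 32, 37, 42, 47, 52, 57, 62
Σfm = 17×27 + 15×32 + 26×37 + 17×42 + 13×47 + 13×52 + 9×57 + 9×62 = 4973
n = Σf = 119
Mean = 4973 / 119 = 41.7899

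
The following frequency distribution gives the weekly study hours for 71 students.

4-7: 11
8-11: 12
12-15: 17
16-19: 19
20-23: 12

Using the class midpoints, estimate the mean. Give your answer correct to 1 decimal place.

Midpoints: 5.5, 9.5, 13.5, 17.5, 21.5
Σfm = 11×5.5 + 12×9.5 + 17×13.5 + 19×17.5 + 12×21.5 = 994.5
n = Σf = 71
Mean = 994.5 / 71 = 14.0070

14.0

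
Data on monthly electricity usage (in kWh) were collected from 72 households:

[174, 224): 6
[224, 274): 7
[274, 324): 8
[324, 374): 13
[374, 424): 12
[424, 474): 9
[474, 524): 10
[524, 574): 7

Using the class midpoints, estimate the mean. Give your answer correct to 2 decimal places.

382.33

Midpoints: 199, 249, 299, 349, 399, 449, 499, 549
Σfm = 6×199 + 7×249 + 8×299 + 13×349 + 12×399 + 9×449 + 10×499 + 7×549 = 27528
n = Σf = 72
Mean = 27528 / 72 = 382.3333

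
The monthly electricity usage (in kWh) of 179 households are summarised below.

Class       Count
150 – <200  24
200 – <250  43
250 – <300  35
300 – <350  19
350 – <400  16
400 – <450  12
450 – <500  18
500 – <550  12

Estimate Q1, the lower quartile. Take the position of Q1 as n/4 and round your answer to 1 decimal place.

224.1

Cumulative frequencies: 24, 67, 102, 121, 137, 149, 167, 179
n = 179; position = n/4 = 44.75.
This falls in the class 200 – <250: L = 200, F = 24, f = 43, h = 50.
Lower quartile ≈ 200 + ((44.75 − 24) / 43) × 50 = 224.1279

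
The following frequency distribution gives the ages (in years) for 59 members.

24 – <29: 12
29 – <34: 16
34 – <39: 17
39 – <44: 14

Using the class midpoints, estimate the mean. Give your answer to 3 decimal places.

34.297

Midpoints: 26.5, 31.5, 36.5, 41.5
Σfm = 12×26.5 + 16×31.5 + 17×36.5 + 14×41.5 = 2023.5
n = Σf = 59
Mean = 2023.5 / 59 = 34.2966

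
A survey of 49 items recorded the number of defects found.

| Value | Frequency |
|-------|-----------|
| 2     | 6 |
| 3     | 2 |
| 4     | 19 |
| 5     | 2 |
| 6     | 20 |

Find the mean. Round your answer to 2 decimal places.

4.57

Values: 2, 3, 4, 5, 6
Σfx = 6×2 + 2×3 + 19×4 + 2×5 + 20×6 = 224
n = Σf = 49
Mean = 224 / 49 = 4.5714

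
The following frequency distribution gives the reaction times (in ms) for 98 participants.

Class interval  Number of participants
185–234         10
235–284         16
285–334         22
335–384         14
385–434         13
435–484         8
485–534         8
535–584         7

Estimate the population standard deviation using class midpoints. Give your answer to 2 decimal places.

101.63

Midpoints: 209.5, 259.5, 309.5, 359.5, 409.5, 459.5, 509.5, 559.5
n = 98, Σfm = 35081, mean = 357.9694
Σfm² = 13570194.5
Σf(m − x̄)² = Σfm² − (Σfm)²/n = 13570194.5 − 35081²/98 = 1012270.4082
Population variance = 1012270.4082 / 98 = 10329.2899
Standard deviation = √10329.2899 = 101.6331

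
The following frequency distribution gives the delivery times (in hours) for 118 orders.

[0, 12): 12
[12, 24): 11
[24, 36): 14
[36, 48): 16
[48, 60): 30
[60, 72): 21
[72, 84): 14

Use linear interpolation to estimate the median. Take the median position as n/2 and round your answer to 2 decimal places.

Cumulative frequencies: 12, 23, 37, 53, 83, 104, 118
n = 118; position = n/2 = 59.
This falls in the class [48, 60): L = 48, F = 53, f = 30, h = 12.
Median ≈ 48 + ((59 − 53) / 30) × 12 = 50.4000

50.40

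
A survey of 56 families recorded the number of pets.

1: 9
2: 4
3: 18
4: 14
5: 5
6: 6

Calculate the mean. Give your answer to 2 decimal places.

Values: 1, 2, 3, 4, 5, 6
Σfx = 9×1 + 4×2 + 18×3 + 14×4 + 5×5 + 6×6 = 188
n = Σf = 56
Mean = 188 / 56 = 3.3571

3.36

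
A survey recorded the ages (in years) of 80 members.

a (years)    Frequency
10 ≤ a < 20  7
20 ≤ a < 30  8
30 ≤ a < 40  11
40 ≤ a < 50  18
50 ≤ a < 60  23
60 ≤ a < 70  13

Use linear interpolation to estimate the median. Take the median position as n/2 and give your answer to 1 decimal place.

Cumulative frequencies: 7, 15, 26, 44, 67, 80
n = 80; position = n/2 = 40.
This falls in the class 40 ≤ a < 50: L = 40, F = 26, f = 18, h = 10.
Median ≈ 40 + ((40 − 26) / 18) × 10 = 47.7778

47.8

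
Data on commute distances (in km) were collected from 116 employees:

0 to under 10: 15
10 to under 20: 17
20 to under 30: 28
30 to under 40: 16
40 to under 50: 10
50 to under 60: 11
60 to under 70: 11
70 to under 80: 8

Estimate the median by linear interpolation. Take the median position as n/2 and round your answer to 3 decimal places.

Cumulative frequencies: 15, 32, 60, 76, 86, 97, 108, 116
n = 116; position = n/2 = 58.
This falls in the class 20 to under 30: L = 20, F = 32, f = 28, h = 10.
Median ≈ 20 + ((58 − 32) / 28) × 10 = 29.2857

29.286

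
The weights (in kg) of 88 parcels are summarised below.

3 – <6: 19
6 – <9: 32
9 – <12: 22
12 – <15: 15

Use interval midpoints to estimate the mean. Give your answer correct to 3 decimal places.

8.625

Midpoints: 4.5, 7.5, 10.5, 13.5
Σfm = 19×4.5 + 32×7.5 + 22×10.5 + 15×13.5 = 759
n = Σf = 88
Mean = 759 / 88 = 8.6250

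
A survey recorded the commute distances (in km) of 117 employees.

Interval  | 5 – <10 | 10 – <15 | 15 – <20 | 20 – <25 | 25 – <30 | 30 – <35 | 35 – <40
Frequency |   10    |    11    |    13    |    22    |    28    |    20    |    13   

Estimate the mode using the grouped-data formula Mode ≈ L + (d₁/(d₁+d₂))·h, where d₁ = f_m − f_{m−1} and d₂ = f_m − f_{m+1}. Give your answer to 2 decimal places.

27.14

Modal class: 25 – <30 (highest frequency 28).
d₁ = 28 − 22 = 6, d₂ = 28 − 20 = 8
Mode ≈ 25 + (6/(6+8)) × 5 = 25 + 2.1429 = 27.1429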